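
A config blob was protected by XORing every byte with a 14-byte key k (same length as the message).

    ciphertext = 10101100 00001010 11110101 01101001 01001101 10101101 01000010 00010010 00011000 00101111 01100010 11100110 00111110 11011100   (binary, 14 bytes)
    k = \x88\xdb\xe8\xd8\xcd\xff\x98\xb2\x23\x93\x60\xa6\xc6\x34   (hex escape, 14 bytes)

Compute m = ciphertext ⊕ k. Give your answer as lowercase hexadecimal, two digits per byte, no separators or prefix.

24d11db18052daa03bbc0240f8e8

XOR is its own inverse, so applying the key byte-wise gives the result directly.
ac ⊕ 88 = 24
0a ⊕ db = d1
f5 ⊕ e8 = 1d
69 ⊕ d8 = b1
4d ⊕ cd = 80
ad ⊕ ff = 52
42 ⊕ 98 = da
12 ⊕ b2 = a0
18 ⊕ 23 = 3b
2f ⊕ 93 = bc
62 ⊕ 60 = 02
e6 ⊕ a6 = 40
3e ⊕ c6 = f8
dc ⊕ 34 = e8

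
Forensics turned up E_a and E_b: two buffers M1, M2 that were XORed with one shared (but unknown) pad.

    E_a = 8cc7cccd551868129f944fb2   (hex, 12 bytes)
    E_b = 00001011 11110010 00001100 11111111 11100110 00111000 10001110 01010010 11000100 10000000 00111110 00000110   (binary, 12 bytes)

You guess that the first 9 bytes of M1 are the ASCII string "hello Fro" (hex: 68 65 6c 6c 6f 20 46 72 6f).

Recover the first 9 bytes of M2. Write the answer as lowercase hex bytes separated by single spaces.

ef 50 ac 5e dc 00 a0 32 34

First, E_a ⊕ E_b = (M1 ⊕ K) ⊕ (M2 ⊕ K) = M1 ⊕ M2, so the key drops out. Then M2 = (M1 ⊕ M2) ⊕ M1 over the first 9 bytes.
byte 0: (8c xor 0b) xor 68 = 87 xor 68 = ef
byte 1: (c7 xor f2) xor 65 = 35 xor 65 = 50
byte 2: (cc xor 0c) xor 6c = c0 xor 6c = ac
byte 3: (cd xor ff) xor 6c = 32 xor 6c = 5e
byte 4: (55 xor e6) xor 6f = b3 xor 6f = dc
byte 5: (18 xor 38) xor 20 = 20 xor 20 = 00
byte 6: (68 xor 8e) xor 46 = e6 xor 46 = a0
byte 7: (12 xor 52) xor 72 = 40 xor 72 = 32
byte 8: (9f xor c4) xor 6f = 5b xor 6f = 34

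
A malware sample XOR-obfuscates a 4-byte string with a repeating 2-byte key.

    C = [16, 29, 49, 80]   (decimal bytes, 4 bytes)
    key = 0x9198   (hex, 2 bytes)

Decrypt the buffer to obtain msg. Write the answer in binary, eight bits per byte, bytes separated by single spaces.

The 2-byte key repeats, so the effective keystream is 91 98 91 98.
byte 0:  16 xor 145 = 129
byte 1:  29 xor 152 = 133
byte 2:  49 xor 145 = 160
byte 3:  80 xor 152 = 200

10000001 10000101 10100000 11001000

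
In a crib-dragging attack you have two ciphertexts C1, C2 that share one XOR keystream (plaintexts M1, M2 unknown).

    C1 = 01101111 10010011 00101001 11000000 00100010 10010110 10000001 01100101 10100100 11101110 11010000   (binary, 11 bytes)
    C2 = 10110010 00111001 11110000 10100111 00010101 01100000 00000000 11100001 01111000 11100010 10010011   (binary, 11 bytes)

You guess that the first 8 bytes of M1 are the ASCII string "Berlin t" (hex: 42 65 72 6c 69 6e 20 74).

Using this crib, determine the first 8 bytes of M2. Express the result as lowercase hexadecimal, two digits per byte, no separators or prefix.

9fcfab0b5e98a1f0

First, C1 ⊕ C2 = (M1 ⊕ K) ⊕ (M2 ⊕ K) = M1 ⊕ M2, so the key drops out. Then M2 = (M1 ⊕ M2) ⊕ M1 over the first 8 bytes.
byte 0: (6f XOR b2) XOR 42 = dd XOR 42 = 9f
byte 1: (93 XOR 39) XOR 65 = aa XOR 65 = cf
byte 2: (29 XOR f0) XOR 72 = d9 XOR 72 = ab
byte 3: (c0 XOR a7) XOR 6c = 67 XOR 6c = 0b
byte 4: (22 XOR 15) XOR 69 = 37 XOR 69 = 5e
byte 5: (96 XOR 60) XOR 6e = f6 XOR 6e = 98
byte 6: (81 XOR 00) XOR 20 = 81 XOR 20 = a1
byte 7: (65 XOR e1) XOR 74 = 84 XOR 74 = f0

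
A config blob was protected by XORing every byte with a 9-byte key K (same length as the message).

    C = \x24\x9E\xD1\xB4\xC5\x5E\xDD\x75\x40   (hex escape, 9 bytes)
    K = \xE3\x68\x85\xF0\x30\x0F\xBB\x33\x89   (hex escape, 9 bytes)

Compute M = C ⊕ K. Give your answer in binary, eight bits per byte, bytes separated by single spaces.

11000111 11110110 01010100 01000100 11110101 01010001 01100110 01000110 11001001

XOR is its own inverse, so applying the key byte-wise gives the result directly.
24 XOR e3 = c7
9e XOR 68 = f6
d1 XOR 85 = 54
b4 XOR f0 = 44
c5 XOR 30 = f5
5e XOR 0f = 51
dd XOR bb = 66
75 XOR 33 = 46
40 XOR 89 = c9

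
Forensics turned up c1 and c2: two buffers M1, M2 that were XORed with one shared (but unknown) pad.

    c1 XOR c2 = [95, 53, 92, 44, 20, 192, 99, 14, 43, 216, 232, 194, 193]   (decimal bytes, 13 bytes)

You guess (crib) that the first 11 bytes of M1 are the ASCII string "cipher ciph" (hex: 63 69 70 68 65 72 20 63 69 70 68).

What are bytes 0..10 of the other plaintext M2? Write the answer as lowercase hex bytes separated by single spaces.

3c 5c 2c 44 71 b2 43 6d 42 a8 80

Since c1 ⊕ c2 = M1 ⊕ M2, XORing with the guessed M1 bytes yields the corresponding M2 bytes: M2 = (c1 ⊕ c2) ⊕ M1.
5f ⊕ 63 = 3c
35 ⊕ 69 = 5c
5c ⊕ 70 = 2c
2c ⊕ 68 = 44
14 ⊕ 65 = 71
c0 ⊕ 72 = b2
63 ⊕ 20 = 43
0e ⊕ 63 = 6d
2b ⊕ 69 = 42
d8 ⊕ 70 = a8
e8 ⊕ 68 = 80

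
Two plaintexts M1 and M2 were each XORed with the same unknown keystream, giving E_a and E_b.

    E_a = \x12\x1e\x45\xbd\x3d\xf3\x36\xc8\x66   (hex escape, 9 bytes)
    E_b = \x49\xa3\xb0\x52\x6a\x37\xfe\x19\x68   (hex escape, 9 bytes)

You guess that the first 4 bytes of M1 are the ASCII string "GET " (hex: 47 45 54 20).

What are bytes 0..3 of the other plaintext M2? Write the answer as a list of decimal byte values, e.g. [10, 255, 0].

First, E_a ⊕ E_b = (M1 ⊕ K) ⊕ (M2 ⊕ K) = M1 ⊕ M2, so the key drops out. Then M2 = (M1 ⊕ M2) ⊕ M1 over the first 4 bytes.
byte 0: (12 ^ 49) ^ 47 = 5b ^ 47 = 1c
byte 1: (1e ^ a3) ^ 45 = bd ^ 45 = f8
byte 2: (45 ^ b0) ^ 54 = f5 ^ 54 = a1
byte 3: (bd ^ 52) ^ 20 = ef ^ 20 = cf

[28, 248, 161, 207]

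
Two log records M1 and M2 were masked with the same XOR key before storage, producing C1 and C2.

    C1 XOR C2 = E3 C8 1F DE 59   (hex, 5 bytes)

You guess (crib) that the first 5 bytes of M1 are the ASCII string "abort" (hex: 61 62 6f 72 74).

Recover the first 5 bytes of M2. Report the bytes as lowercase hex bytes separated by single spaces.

Since C1 ⊕ C2 = M1 ⊕ M2, XORing with the guessed M1 bytes yields the corresponding M2 bytes: M2 = (C1 ⊕ C2) ⊕ M1.
e3 ^ 61 = 82
c8 ^ 62 = aa
1f ^ 6f = 70
de ^ 72 = ac
59 ^ 74 = 2d

82 aa 70 ac 2d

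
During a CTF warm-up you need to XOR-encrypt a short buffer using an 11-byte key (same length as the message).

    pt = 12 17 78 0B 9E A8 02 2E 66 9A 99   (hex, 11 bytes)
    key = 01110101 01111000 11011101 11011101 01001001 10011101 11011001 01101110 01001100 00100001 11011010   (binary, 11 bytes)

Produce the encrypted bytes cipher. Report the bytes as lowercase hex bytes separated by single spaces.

byte 0:  18 ⊕ 117 = 103
byte 1:  23 ⊕ 120 = 111
byte 2: 120 ⊕ 221 = 165
byte 3:  11 ⊕ 221 = 214
byte 4: 158 ⊕  73 = 215
byte 5: 168 ⊕ 157 =  53
byte 6:   2 ⊕ 217 = 219
byte 7:  46 ⊕ 110 =  64
byte 8: 102 ⊕  76 =  42
byte 9: 154 ⊕  33 = 187
byte 10: 153 ⊕ 218 =  67

67 6f a5 d6 d7 35 db 40 2a bb 43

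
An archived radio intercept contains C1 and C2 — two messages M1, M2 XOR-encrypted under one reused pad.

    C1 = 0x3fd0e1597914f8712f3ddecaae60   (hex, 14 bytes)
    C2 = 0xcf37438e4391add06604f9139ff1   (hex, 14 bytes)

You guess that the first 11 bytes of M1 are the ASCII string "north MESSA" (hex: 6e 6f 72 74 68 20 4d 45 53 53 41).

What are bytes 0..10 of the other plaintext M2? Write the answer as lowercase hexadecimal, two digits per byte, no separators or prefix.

First, C1 ⊕ C2 = (M1 ⊕ K) ⊕ (M2 ⊕ K) = M1 ⊕ M2, so the key drops out. Then M2 = (M1 ⊕ M2) ⊕ M1 over the first 11 bytes.
byte 0: (3f ⊕ cf) ⊕ 6e = f0 ⊕ 6e = 9e
byte 1: (d0 ⊕ 37) ⊕ 6f = e7 ⊕ 6f = 88
byte 2: (e1 ⊕ 43) ⊕ 72 = a2 ⊕ 72 = d0
byte 3: (59 ⊕ 8e) ⊕ 74 = d7 ⊕ 74 = a3
byte 4: (79 ⊕ 43) ⊕ 68 = 3a ⊕ 68 = 52
byte 5: (14 ⊕ 91) ⊕ 20 = 85 ⊕ 20 = a5
byte 6: (f8 ⊕ ad) ⊕ 4d = 55 ⊕ 4d = 18
byte 7: (71 ⊕ d0) ⊕ 45 = a1 ⊕ 45 = e4
byte 8: (2f ⊕ 66) ⊕ 53 = 49 ⊕ 53 = 1a
byte 9: (3d ⊕ 04) ⊕ 53 = 39 ⊕ 53 = 6a
byte 10: (de ⊕ f9) ⊕ 41 = 27 ⊕ 41 = 66

9e88d0a352a518e41a6a66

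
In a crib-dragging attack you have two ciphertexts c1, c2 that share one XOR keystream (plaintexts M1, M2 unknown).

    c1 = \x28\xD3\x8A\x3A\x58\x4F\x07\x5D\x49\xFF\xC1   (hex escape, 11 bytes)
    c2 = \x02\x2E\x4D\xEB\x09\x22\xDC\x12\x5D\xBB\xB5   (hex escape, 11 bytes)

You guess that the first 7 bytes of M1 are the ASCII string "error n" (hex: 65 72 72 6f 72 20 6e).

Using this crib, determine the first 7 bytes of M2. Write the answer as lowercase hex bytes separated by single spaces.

4f 8f b5 be 23 4d b5

First, c1 ⊕ c2 = (M1 ⊕ K) ⊕ (M2 ⊕ K) = M1 ⊕ M2, so the key drops out. Then M2 = (M1 ⊕ M2) ⊕ M1 over the first 7 bytes.
byte 0: (28 XOR 02) XOR 65 = 2a XOR 65 = 4f
byte 1: (d3 XOR 2e) XOR 72 = fd XOR 72 = 8f
byte 2: (8a XOR 4d) XOR 72 = c7 XOR 72 = b5
byte 3: (3a XOR eb) XOR 6f = d1 XOR 6f = be
byte 4: (58 XOR 09) XOR 72 = 51 XOR 72 = 23
byte 5: (4f XOR 22) XOR 20 = 6d XOR 20 = 4d
byte 6: (07 XOR dc) XOR 6e = db XOR 6e = b5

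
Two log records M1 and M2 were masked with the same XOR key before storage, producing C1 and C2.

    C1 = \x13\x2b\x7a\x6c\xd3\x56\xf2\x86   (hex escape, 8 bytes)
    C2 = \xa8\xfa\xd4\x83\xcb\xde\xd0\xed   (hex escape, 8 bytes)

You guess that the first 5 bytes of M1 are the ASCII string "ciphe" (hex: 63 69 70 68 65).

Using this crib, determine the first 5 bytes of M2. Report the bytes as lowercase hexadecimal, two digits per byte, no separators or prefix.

d8b8de877d

First, C1 ⊕ C2 = (M1 ⊕ K) ⊕ (M2 ⊕ K) = M1 ⊕ M2, so the key drops out. Then M2 = (M1 ⊕ M2) ⊕ M1 over the first 5 bytes.
byte 0: (13 xor a8) xor 63 = bb xor 63 = d8
byte 1: (2b xor fa) xor 69 = d1 xor 69 = b8
byte 2: (7a xor d4) xor 70 = ae xor 70 = de
byte 3: (6c xor 83) xor 68 = ef xor 68 = 87
byte 4: (d3 xor cb) xor 65 = 18 xor 65 = 7d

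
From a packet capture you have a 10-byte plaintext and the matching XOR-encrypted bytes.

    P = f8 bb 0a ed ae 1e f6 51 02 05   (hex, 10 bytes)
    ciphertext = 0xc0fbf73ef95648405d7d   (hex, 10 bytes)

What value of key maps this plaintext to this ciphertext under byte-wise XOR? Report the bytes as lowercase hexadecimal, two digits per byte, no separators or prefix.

Since ciphertext = P ⊕ key, XORing both sides with P gives key = P ⊕ ciphertext.
byte 0: 248 xor 192 =  56
byte 1: 187 xor 251 =  64
byte 2:  10 xor 247 = 253
byte 3: 237 xor  62 = 211
byte 4: 174 xor 249 =  87
byte 5:  30 xor  86 =  72
byte 6: 246 xor  72 = 190
byte 7:  81 xor  64 =  17
byte 8:   2 xor  93 =  95
byte 9:   5 xor 125 = 120

3840fdd35748be115f78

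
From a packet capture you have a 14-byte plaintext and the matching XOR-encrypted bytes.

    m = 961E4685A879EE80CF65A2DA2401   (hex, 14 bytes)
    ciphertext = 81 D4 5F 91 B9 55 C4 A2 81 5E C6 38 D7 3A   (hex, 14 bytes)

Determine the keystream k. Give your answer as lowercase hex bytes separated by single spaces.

17 ca 19 14 11 2c 2a 22 4e 3b 64 e2 f3 3b

Since ciphertext = m ⊕ k, XORing both sides with m gives k = m ⊕ ciphertext.
96 ⊕ 81 = 17
1e ⊕ d4 = ca
46 ⊕ 5f = 19
85 ⊕ 91 = 14
a8 ⊕ b9 = 11
79 ⊕ 55 = 2c
ee ⊕ c4 = 2a
80 ⊕ a2 = 22
cf ⊕ 81 = 4e
65 ⊕ 5e = 3b
a2 ⊕ c6 = 64
da ⊕ 38 = e2
24 ⊕ d7 = f3
01 ⊕ 3a = 3b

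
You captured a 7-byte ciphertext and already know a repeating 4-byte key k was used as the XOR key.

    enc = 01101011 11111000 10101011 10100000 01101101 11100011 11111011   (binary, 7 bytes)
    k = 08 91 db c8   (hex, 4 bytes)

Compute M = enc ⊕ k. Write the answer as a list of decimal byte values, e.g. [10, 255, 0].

[99, 105, 112, 104, 101, 114, 32]

The 4-byte key repeats, so the effective keystream is 08 91 db c8 08 91 db.
byte 0: 01101011 xor 00001000 = 01100011
byte 1: 11111000 xor 10010001 = 01101001
byte 2: 10101011 xor 11011011 = 01110000
byte 3: 10100000 xor 11001000 = 01101000
byte 4: 01101101 xor 00001000 = 01100101
byte 5: 11100011 xor 10010001 = 01110010
byte 6: 11111011 xor 11011011 = 00100000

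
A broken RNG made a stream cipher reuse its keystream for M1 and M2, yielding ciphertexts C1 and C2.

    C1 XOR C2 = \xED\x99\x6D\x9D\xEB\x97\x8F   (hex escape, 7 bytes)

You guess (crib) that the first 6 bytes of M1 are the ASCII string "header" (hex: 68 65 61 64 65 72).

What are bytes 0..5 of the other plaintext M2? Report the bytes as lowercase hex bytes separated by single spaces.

Since C1 ⊕ C2 = M1 ⊕ M2, XORing with the guessed M1 bytes yields the corresponding M2 bytes: M2 = (C1 ⊕ C2) ⊕ M1.
byte 0: 237 xor 104 = 133
byte 1: 153 xor 101 = 252
byte 2: 109 xor  97 =  12
byte 3: 157 xor 100 = 249
byte 4: 235 xor 101 = 142
byte 5: 151 xor 114 = 229

85 fc 0c f9 8e e5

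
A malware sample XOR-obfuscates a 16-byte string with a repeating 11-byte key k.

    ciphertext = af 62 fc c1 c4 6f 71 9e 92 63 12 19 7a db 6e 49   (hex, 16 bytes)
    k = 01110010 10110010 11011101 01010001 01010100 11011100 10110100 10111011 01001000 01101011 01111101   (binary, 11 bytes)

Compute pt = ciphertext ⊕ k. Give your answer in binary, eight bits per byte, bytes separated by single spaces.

11011101 11010000 00100001 10010000 10010000 10110011 11000101 00100101 11011010 00001000 01101111 01101011 11001000 00000110 00111111 00011101

The 11-byte key repeats, so the effective keystream is 72 b2 dd 51 54 dc b4 bb 48 6b 7d 72 b2 dd 51 54.
byte 0: 10101111 XOR 01110010 = 11011101
byte 1: 01100010 XOR 10110010 = 11010000
byte 2: 11111100 XOR 11011101 = 00100001
byte 3: 11000001 XOR 01010001 = 10010000
byte 4: 11000100 XOR 01010100 = 10010000
byte 5: 01101111 XOR 11011100 = 10110011
byte 6: 01110001 XOR 10110100 = 11000101
byte 7: 10011110 XOR 10111011 = 00100101
byte 8: 10010010 XOR 01001000 = 11011010
byte 9: 01100011 XOR 01101011 = 00001000
byte 10: 00010010 XOR 01111101 = 01101111
byte 11: 00011001 XOR 01110010 = 01101011
byte 12: 01111010 XOR 10110010 = 11001000
byte 13: 11011011 XOR 11011101 = 00000110
byte 14: 01101110 XOR 01010001 = 00111111
byte 15: 01001001 XOR 01010100 = 00011101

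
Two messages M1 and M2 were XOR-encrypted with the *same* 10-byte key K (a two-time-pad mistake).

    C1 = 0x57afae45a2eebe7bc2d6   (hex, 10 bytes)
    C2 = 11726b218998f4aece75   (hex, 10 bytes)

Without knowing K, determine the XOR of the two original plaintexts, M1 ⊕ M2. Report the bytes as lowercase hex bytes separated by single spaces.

46 dd c5 64 2b 76 4a d5 0c a3

C1 ⊕ C2 = (M1 ⊕ K) ⊕ (M2 ⊕ K) = M1 ⊕ M2 — the shared key cancels under XOR.
57 ⊕ 11 = 46
af ⊕ 72 = dd
ae ⊕ 6b = c5
45 ⊕ 21 = 64
a2 ⊕ 89 = 2b
ee ⊕ 98 = 76
be ⊕ f4 = 4a
7b ⊕ ae = d5
c2 ⊕ ce = 0c
d6 ⊕ 75 = a3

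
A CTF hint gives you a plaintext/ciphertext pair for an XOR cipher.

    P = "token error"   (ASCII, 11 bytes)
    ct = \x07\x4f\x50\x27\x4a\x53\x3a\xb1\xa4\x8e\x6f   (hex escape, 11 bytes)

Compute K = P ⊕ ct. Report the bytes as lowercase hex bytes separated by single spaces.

Since ct = P ⊕ K, XORing both sides with P gives K = P ⊕ ct.
74 ^ 07 = 73
6f ^ 4f = 20
6b ^ 50 = 3b
65 ^ 27 = 42
6e ^ 4a = 24
20 ^ 53 = 73
65 ^ 3a = 5f
72 ^ b1 = c3
72 ^ a4 = d6
6f ^ 8e = e1
72 ^ 6f = 1d

73 20 3b 42 24 73 5f c3 d6 e1 1d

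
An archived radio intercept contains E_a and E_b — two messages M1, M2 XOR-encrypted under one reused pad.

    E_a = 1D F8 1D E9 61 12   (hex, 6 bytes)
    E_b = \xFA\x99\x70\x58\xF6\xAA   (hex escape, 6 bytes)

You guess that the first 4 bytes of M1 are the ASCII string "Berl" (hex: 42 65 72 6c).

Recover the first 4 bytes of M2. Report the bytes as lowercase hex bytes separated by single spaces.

First, E_a ⊕ E_b = (M1 ⊕ K) ⊕ (M2 ⊕ K) = M1 ⊕ M2, so the key drops out. Then M2 = (M1 ⊕ M2) ⊕ M1 over the first 4 bytes.
byte 0: (1d ^ fa) ^ 42 = e7 ^ 42 = a5
byte 1: (f8 ^ 99) ^ 65 = 61 ^ 65 = 04
byte 2: (1d ^ 70) ^ 72 = 6d ^ 72 = 1f
byte 3: (e9 ^ 58) ^ 6c = b1 ^ 6c = dd

a5 04 1f dd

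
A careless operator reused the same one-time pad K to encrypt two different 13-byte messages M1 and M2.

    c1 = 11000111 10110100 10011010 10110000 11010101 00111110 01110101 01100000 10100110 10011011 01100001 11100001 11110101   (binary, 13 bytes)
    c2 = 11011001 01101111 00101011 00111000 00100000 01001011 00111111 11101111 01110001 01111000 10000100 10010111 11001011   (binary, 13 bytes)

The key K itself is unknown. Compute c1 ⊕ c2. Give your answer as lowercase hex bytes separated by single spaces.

1e db b1 88 f5 75 4a 8f d7 e3 e5 76 3e

c1 ⊕ c2 = (M1 ⊕ K) ⊕ (M2 ⊕ K) = M1 ⊕ M2 — the shared key cancels under XOR.
11000111 xor 11011001 = 00011110
10110100 xor 01101111 = 11011011
10011010 xor 00101011 = 10110001
10110000 xor 00111000 = 10001000
11010101 xor 00100000 = 11110101
00111110 xor 01001011 = 01110101
01110101 xor 00111111 = 01001010
01100000 xor 11101111 = 10001111
10100110 xor 01110001 = 11010111
10011011 xor 01111000 = 11100011
01100001 xor 10000100 = 11100101
11100001 xor 10010111 = 01110110
11110101 xor 11001011 = 00111110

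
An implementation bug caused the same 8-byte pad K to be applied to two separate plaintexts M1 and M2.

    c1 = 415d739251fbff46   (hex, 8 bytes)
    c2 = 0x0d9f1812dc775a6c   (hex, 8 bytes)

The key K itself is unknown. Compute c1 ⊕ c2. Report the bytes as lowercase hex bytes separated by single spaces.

c1 ⊕ c2 = (M1 ⊕ K) ⊕ (M2 ⊕ K) = M1 ⊕ M2 — the shared key cancels under XOR.
byte 0: 41 xor 0d = 4c
byte 1: 5d xor 9f = c2
byte 2: 73 xor 18 = 6b
byte 3: 92 xor 12 = 80
byte 4: 51 xor dc = 8d
byte 5: fb xor 77 = 8c
byte 6: ff xor 5a = a5
byte 7: 46 xor 6c = 2a

4c c2 6b 80 8d 8c a5 2a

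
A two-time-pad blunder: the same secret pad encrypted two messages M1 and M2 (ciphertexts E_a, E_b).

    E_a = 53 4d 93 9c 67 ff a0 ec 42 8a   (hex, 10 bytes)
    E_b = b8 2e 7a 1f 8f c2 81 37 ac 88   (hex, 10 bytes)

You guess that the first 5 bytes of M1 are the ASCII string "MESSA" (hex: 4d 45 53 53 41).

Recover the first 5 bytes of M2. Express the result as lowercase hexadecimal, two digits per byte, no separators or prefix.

First, E_a ⊕ E_b = (M1 ⊕ K) ⊕ (M2 ⊕ K) = M1 ⊕ M2, so the key drops out. Then M2 = (M1 ⊕ M2) ⊕ M1 over the first 5 bytes.
byte 0: (53 xor b8) xor 4d = eb xor 4d = a6
byte 1: (4d xor 2e) xor 45 = 63 xor 45 = 26
byte 2: (93 xor 7a) xor 53 = e9 xor 53 = ba
byte 3: (9c xor 1f) xor 53 = 83 xor 53 = d0
byte 4: (67 xor 8f) xor 41 = e8 xor 41 = a9

a626bad0a9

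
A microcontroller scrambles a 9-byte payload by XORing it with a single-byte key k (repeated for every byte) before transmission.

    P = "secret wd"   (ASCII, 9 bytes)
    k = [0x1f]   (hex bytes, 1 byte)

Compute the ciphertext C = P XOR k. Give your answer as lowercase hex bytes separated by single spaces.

The 1-byte key repeats, so the effective keystream is 1f 1f 1f 1f 1f 1f 1f 1f 1f.
byte 0: 01110011 ^ 00011111 = 01101100
byte 1: 01100101 ^ 00011111 = 01111010
byte 2: 01100011 ^ 00011111 = 01111100
byte 3: 01110010 ^ 00011111 = 01101101
byte 4: 01100101 ^ 00011111 = 01111010
byte 5: 01110100 ^ 00011111 = 01101011
byte 6: 00100000 ^ 00011111 = 00111111
byte 7: 01110111 ^ 00011111 = 01101000
byte 8: 01100100 ^ 00011111 = 01111011

6c 7a 7c 6d 7a 6b 3f 68 7b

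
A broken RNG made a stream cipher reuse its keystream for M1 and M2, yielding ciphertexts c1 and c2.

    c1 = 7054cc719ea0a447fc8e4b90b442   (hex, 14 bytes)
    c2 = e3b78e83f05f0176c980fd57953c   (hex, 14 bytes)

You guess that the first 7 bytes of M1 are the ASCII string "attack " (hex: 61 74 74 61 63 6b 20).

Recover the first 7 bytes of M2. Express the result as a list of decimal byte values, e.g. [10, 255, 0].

[242, 151, 54, 147, 13, 148, 133]

First, c1 ⊕ c2 = (M1 ⊕ K) ⊕ (M2 ⊕ K) = M1 ⊕ M2, so the key drops out. Then M2 = (M1 ⊕ M2) ⊕ M1 over the first 7 bytes.
byte 0: (70 xor e3) xor 61 = 93 xor 61 = f2
byte 1: (54 xor b7) xor 74 = e3 xor 74 = 97
byte 2: (cc xor 8e) xor 74 = 42 xor 74 = 36
byte 3: (71 xor 83) xor 61 = f2 xor 61 = 93
byte 4: (9e xor f0) xor 63 = 6e xor 63 = 0d
byte 5: (a0 xor 5f) xor 6b = ff xor 6b = 94
byte 6: (a4 xor 01) xor 20 = a5 xor 20 = 85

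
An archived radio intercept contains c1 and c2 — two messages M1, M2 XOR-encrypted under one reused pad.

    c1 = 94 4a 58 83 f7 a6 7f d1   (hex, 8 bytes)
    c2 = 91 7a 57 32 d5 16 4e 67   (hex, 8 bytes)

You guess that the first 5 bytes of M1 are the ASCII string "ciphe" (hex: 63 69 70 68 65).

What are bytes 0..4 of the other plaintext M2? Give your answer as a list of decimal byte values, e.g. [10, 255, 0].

First, c1 ⊕ c2 = (M1 ⊕ K) ⊕ (M2 ⊕ K) = M1 ⊕ M2, so the key drops out. Then M2 = (M1 ⊕ M2) ⊕ M1 over the first 5 bytes.
byte 0: (94 XOR 91) XOR 63 = 05 XOR 63 = 66
byte 1: (4a XOR 7a) XOR 69 = 30 XOR 69 = 59
byte 2: (58 XOR 57) XOR 70 = 0f XOR 70 = 7f
byte 3: (83 XOR 32) XOR 68 = b1 XOR 68 = d9
byte 4: (f7 XOR d5) XOR 65 = 22 XOR 65 = 47

[102, 89, 127, 217, 71]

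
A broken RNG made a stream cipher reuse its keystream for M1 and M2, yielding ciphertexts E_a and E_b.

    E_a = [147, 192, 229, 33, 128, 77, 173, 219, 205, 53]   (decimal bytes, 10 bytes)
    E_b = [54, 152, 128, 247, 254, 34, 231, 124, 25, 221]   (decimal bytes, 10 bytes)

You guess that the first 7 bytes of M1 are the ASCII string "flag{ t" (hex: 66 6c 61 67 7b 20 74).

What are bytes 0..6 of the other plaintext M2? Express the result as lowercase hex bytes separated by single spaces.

First, E_a ⊕ E_b = (M1 ⊕ K) ⊕ (M2 ⊕ K) = M1 ⊕ M2, so the key drops out. Then M2 = (M1 ⊕ M2) ⊕ M1 over the first 7 bytes.
byte 0: (93 ^ 36) ^ 66 = a5 ^ 66 = c3
byte 1: (c0 ^ 98) ^ 6c = 58 ^ 6c = 34
byte 2: (e5 ^ 80) ^ 61 = 65 ^ 61 = 04
byte 3: (21 ^ f7) ^ 67 = d6 ^ 67 = b1
byte 4: (80 ^ fe) ^ 7b = 7e ^ 7b = 05
byte 5: (4d ^ 22) ^ 20 = 6f ^ 20 = 4f
byte 6: (ad ^ e7) ^ 74 = 4a ^ 74 = 3e

c3 34 04 b1 05 4f 3e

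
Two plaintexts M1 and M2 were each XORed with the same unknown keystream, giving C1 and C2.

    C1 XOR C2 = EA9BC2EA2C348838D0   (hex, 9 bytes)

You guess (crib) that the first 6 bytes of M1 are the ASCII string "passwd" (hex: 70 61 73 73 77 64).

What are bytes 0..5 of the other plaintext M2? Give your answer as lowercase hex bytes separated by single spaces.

Since C1 ⊕ C2 = M1 ⊕ M2, XORing with the guessed M1 bytes yields the corresponding M2 bytes: M2 = (C1 ⊕ C2) ⊕ M1.
byte 0: 11101010 XOR 01110000 = 10011010
byte 1: 10011011 XOR 01100001 = 11111010
byte 2: 11000010 XOR 01110011 = 10110001
byte 3: 11101010 XOR 01110011 = 10011001
byte 4: 00101100 XOR 01110111 = 01011011
byte 5: 00110100 XOR 01100100 = 01010000

9a fa b1 99 5b 50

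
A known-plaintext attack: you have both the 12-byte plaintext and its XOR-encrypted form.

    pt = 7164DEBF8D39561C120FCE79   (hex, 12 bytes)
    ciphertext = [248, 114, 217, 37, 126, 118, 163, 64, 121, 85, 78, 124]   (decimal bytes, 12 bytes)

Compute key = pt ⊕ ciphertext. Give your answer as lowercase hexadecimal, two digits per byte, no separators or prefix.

8916079af34ff55c6b5a8005

Since ciphertext = pt ⊕ key, XORing both sides with pt gives key = pt ⊕ ciphertext.
71 XOR f8 = 89
64 XOR 72 = 16
de XOR d9 = 07
bf XOR 25 = 9a
8d XOR 7e = f3
39 XOR 76 = 4f
56 XOR a3 = f5
1c XOR 40 = 5c
12 XOR 79 = 6b
0f XOR 55 = 5a
ce XOR 4e = 80
79 XOR 7c = 05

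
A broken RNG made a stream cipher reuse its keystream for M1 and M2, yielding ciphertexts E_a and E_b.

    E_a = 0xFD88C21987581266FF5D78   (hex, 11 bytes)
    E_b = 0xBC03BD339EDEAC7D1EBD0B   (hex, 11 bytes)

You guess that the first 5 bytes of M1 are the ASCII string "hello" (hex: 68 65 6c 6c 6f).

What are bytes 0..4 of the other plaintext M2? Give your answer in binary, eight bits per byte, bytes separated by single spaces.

00101001 11101110 00010011 01000110 01110110

First, E_a ⊕ E_b = (M1 ⊕ K) ⊕ (M2 ⊕ K) = M1 ⊕ M2, so the key drops out. Then M2 = (M1 ⊕ M2) ⊕ M1 over the first 5 bytes.
byte 0: (fd XOR bc) XOR 68 = 41 XOR 68 = 29
byte 1: (88 XOR 03) XOR 65 = 8b XOR 65 = ee
byte 2: (c2 XOR bd) XOR 6c = 7f XOR 6c = 13
byte 3: (19 XOR 33) XOR 6c = 2a XOR 6c = 46
byte 4: (87 XOR 9e) XOR 6f = 19 XOR 6f = 76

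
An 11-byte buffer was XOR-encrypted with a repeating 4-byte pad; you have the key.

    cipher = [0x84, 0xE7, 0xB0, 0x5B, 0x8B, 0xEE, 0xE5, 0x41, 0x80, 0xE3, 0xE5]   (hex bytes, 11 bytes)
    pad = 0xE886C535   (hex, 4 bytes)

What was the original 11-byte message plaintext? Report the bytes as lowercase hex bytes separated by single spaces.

6c 61 75 6e 63 68 20 74 68 65 20

The 4-byte key repeats, so the effective keystream is e8 86 c5 35 e8 86 c5 35 e8 86 c5.
byte 0: 10000100 xor 11101000 = 01101100
byte 1: 11100111 xor 10000110 = 01100001
byte 2: 10110000 xor 11000101 = 01110101
byte 3: 01011011 xor 00110101 = 01101110
byte 4: 10001011 xor 11101000 = 01100011
byte 5: 11101110 xor 10000110 = 01101000
byte 6: 11100101 xor 11000101 = 00100000
byte 7: 01000001 xor 00110101 = 01110100
byte 8: 10000000 xor 11101000 = 01101000
byte 9: 11100011 xor 10000110 = 01100101
byte 10: 11100101 xor 11000101 = 00100000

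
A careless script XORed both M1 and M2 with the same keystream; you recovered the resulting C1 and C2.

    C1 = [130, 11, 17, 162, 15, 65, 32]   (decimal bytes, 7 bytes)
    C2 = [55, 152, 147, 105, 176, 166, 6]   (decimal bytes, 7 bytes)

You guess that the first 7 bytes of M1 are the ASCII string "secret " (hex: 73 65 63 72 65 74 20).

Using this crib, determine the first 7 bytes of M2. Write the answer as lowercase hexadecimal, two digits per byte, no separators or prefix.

c6f6e1b9da9306

First, C1 ⊕ C2 = (M1 ⊕ K) ⊕ (M2 ⊕ K) = M1 ⊕ M2, so the key drops out. Then M2 = (M1 ⊕ M2) ⊕ M1 over the first 7 bytes.
byte 0: (82 xor 37) xor 73 = b5 xor 73 = c6
byte 1: (0b xor 98) xor 65 = 93 xor 65 = f6
byte 2: (11 xor 93) xor 63 = 82 xor 63 = e1
byte 3: (a2 xor 69) xor 72 = cb xor 72 = b9
byte 4: (0f xor b0) xor 65 = bf xor 65 = da
byte 5: (41 xor a6) xor 74 = e7 xor 74 = 93
byte 6: (20 xor 06) xor 20 = 26 xor 20 = 06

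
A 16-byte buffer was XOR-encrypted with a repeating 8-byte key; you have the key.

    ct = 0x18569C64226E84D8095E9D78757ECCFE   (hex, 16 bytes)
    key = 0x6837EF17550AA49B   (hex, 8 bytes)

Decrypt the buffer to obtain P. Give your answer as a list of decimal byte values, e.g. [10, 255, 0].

[112, 97, 115, 115, 119, 100, 32, 67, 97, 105, 114, 111, 32, 116, 104, 101]

The 8-byte key repeats, so the effective keystream is 68 37 ef 17 55 0a a4 9b 68 37 ef 17 55 0a a4 9b.
byte 0: 00011000 ⊕ 01101000 = 01110000
byte 1: 01010110 ⊕ 00110111 = 01100001
byte 2: 10011100 ⊕ 11101111 = 01110011
byte 3: 01100100 ⊕ 00010111 = 01110011
byte 4: 00100010 ⊕ 01010101 = 01110111
byte 5: 01101110 ⊕ 00001010 = 01100100
byte 6: 10000100 ⊕ 10100100 = 00100000
byte 7: 11011000 ⊕ 10011011 = 01000011
byte 8: 00001001 ⊕ 01101000 = 01100001
byte 9: 01011110 ⊕ 00110111 = 01101001
byte 10: 10011101 ⊕ 11101111 = 01110010
byte 11: 01111000 ⊕ 00010111 = 01101111
byte 12: 01110101 ⊕ 01010101 = 00100000
byte 13: 01111110 ⊕ 00001010 = 01110100
byte 14: 11001100 ⊕ 10100100 = 01101000
byte 15: 11111110 ⊕ 10011011 = 01100101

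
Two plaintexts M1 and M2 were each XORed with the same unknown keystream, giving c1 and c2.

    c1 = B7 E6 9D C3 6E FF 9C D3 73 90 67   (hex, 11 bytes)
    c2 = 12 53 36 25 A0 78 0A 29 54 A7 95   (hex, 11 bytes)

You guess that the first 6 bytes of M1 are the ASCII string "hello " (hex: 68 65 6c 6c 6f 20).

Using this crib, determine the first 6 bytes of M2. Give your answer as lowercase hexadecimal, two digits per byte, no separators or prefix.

First, c1 ⊕ c2 = (M1 ⊕ K) ⊕ (M2 ⊕ K) = M1 ⊕ M2, so the key drops out. Then M2 = (M1 ⊕ M2) ⊕ M1 over the first 6 bytes.
byte 0: (b7 ^ 12) ^ 68 = a5 ^ 68 = cd
byte 1: (e6 ^ 53) ^ 65 = b5 ^ 65 = d0
byte 2: (9d ^ 36) ^ 6c = ab ^ 6c = c7
byte 3: (c3 ^ 25) ^ 6c = e6 ^ 6c = 8a
byte 4: (6e ^ a0) ^ 6f = ce ^ 6f = a1
byte 5: (ff ^ 78) ^ 20 = 87 ^ 20 = a7

cdd0c78aa1a7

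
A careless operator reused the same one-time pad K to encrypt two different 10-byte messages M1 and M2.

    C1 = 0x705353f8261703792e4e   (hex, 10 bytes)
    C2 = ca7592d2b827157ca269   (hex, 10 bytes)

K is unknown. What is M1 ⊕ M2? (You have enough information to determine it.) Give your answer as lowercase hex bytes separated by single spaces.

ba 26 c1 2a 9e 30 16 05 8c 27

C1 ⊕ C2 = (M1 ⊕ K) ⊕ (M2 ⊕ K) = M1 ⊕ M2 — the shared key cancels under XOR.
70 xor ca = ba
53 xor 75 = 26
53 xor 92 = c1
f8 xor d2 = 2a
26 xor b8 = 9e
17 xor 27 = 30
03 xor 15 = 16
79 xor 7c = 05
2e xor a2 = 8c
4e xor 69 = 27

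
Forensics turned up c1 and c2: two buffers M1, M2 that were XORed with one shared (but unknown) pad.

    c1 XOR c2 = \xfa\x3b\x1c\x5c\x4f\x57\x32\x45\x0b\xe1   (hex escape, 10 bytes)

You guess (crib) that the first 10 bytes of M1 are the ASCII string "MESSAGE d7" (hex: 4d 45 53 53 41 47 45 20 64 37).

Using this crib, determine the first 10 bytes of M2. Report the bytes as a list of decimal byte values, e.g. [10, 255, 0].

Since c1 ⊕ c2 = M1 ⊕ M2, XORing with the guessed M1 bytes yields the corresponding M2 bytes: M2 = (c1 ⊕ c2) ⊕ M1.
byte 0: fa xor 4d = b7
byte 1: 3b xor 45 = 7e
byte 2: 1c xor 53 = 4f
byte 3: 5c xor 53 = 0f
byte 4: 4f xor 41 = 0e
byte 5: 57 xor 47 = 10
byte 6: 32 xor 45 = 77
byte 7: 45 xor 20 = 65
byte 8: 0b xor 64 = 6f
byte 9: e1 xor 37 = d6

[183, 126, 79, 15, 14, 16, 119, 101, 111, 214]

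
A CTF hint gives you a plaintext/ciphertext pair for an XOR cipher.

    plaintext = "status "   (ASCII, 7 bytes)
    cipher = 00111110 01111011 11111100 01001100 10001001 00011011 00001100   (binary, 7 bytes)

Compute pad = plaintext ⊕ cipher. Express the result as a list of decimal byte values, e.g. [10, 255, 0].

[77, 15, 157, 56, 252, 104, 44]

Since cipher = plaintext ⊕ pad, XORing both sides with plaintext gives pad = plaintext ⊕ cipher.
73 XOR 3e = 4d
74 XOR 7b = 0f
61 XOR fc = 9d
74 XOR 4c = 38
75 XOR 89 = fc
73 XOR 1b = 68
20 XOR 0c = 2c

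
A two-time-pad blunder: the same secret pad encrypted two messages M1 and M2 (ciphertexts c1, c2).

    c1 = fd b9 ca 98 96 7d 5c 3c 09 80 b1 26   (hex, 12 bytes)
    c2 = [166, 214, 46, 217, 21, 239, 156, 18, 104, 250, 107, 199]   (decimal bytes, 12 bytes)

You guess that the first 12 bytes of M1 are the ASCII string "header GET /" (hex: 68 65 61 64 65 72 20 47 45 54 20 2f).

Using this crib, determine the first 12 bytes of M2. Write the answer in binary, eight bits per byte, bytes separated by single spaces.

First, c1 ⊕ c2 = (M1 ⊕ K) ⊕ (M2 ⊕ K) = M1 ⊕ M2, so the key drops out. Then M2 = (M1 ⊕ M2) ⊕ M1 over the first 12 bytes.
byte 0: (fd XOR a6) XOR 68 = 5b XOR 68 = 33
byte 1: (b9 XOR d6) XOR 65 = 6f XOR 65 = 0a
byte 2: (ca XOR 2e) XOR 61 = e4 XOR 61 = 85
byte 3: (98 XOR d9) XOR 64 = 41 XOR 64 = 25
byte 4: (96 XOR 15) XOR 65 = 83 XOR 65 = e6
byte 5: (7d XOR ef) XOR 72 = 92 XOR 72 = e0
byte 6: (5c XOR 9c) XOR 20 = c0 XOR 20 = e0
byte 7: (3c XOR 12) XOR 47 = 2e XOR 47 = 69
byte 8: (09 XOR 68) XOR 45 = 61 XOR 45 = 24
byte 9: (80 XOR fa) XOR 54 = 7a XOR 54 = 2e
byte 10: (b1 XOR 6b) XOR 20 = da XOR 20 = fa
byte 11: (26 XOR c7) XOR 2f = e1 XOR 2f = ce

00110011 00001010 10000101 00100101 11100110 11100000 11100000 01101001 00100100 00101110 11111010 11001110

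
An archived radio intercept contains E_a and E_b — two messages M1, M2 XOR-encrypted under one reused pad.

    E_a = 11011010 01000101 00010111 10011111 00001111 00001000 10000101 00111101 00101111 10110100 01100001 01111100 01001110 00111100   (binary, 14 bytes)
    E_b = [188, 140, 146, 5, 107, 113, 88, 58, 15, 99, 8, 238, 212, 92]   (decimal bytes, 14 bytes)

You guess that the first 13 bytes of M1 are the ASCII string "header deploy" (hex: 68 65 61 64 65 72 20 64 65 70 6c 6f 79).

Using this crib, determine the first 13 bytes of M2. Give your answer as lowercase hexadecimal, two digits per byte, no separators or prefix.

0eace4fe010bfd6345a705fde3

First, E_a ⊕ E_b = (M1 ⊕ K) ⊕ (M2 ⊕ K) = M1 ⊕ M2, so the key drops out. Then M2 = (M1 ⊕ M2) ⊕ M1 over the first 13 bytes.
byte 0: (da ⊕ bc) ⊕ 68 = 66 ⊕ 68 = 0e
byte 1: (45 ⊕ 8c) ⊕ 65 = c9 ⊕ 65 = ac
byte 2: (17 ⊕ 92) ⊕ 61 = 85 ⊕ 61 = e4
byte 3: (9f ⊕ 05) ⊕ 64 = 9a ⊕ 64 = fe
byte 4: (0f ⊕ 6b) ⊕ 65 = 64 ⊕ 65 = 01
byte 5: (08 ⊕ 71) ⊕ 72 = 79 ⊕ 72 = 0b
byte 6: (85 ⊕ 58) ⊕ 20 = dd ⊕ 20 = fd
byte 7: (3d ⊕ 3a) ⊕ 64 = 07 ⊕ 64 = 63
byte 8: (2f ⊕ 0f) ⊕ 65 = 20 ⊕ 65 = 45
byte 9: (b4 ⊕ 63) ⊕ 70 = d7 ⊕ 70 = a7
byte 10: (61 ⊕ 08) ⊕ 6c = 69 ⊕ 6c = 05
byte 11: (7c ⊕ ee) ⊕ 6f = 92 ⊕ 6f = fd
byte 12: (4e ⊕ d4) ⊕ 79 = 9a ⊕ 79 = e3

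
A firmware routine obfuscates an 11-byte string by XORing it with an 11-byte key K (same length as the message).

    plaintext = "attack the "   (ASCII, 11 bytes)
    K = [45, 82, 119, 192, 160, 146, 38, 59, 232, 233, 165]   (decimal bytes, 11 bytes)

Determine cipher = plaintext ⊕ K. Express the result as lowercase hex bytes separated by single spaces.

61 xor 2d = 4c
74 xor 52 = 26
74 xor 77 = 03
61 xor c0 = a1
63 xor a0 = c3
6b xor 92 = f9
20 xor 26 = 06
74 xor 3b = 4f
68 xor e8 = 80
65 xor e9 = 8c
20 xor a5 = 85

4c 26 03 a1 c3 f9 06 4f 80 8c 85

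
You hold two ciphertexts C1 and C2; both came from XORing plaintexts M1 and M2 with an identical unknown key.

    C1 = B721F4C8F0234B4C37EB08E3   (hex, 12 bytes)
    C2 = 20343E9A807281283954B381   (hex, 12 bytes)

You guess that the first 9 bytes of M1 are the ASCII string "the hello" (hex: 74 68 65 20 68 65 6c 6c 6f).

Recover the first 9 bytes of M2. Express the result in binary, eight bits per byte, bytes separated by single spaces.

11100011 01111101 10101111 01110010 00011000 00110100 10100110 00001000 01100001

First, C1 ⊕ C2 = (M1 ⊕ K) ⊕ (M2 ⊕ K) = M1 ⊕ M2, so the key drops out. Then M2 = (M1 ⊕ M2) ⊕ M1 over the first 9 bytes.
byte 0: (b7 XOR 20) XOR 74 = 97 XOR 74 = e3
byte 1: (21 XOR 34) XOR 68 = 15 XOR 68 = 7d
byte 2: (f4 XOR 3e) XOR 65 = ca XOR 65 = af
byte 3: (c8 XOR 9a) XOR 20 = 52 XOR 20 = 72
byte 4: (f0 XOR 80) XOR 68 = 70 XOR 68 = 18
byte 5: (23 XOR 72) XOR 65 = 51 XOR 65 = 34
byte 6: (4b XOR 81) XOR 6c = ca XOR 6c = a6
byte 7: (4c XOR 28) XOR 6c = 64 XOR 6c = 08
byte 8: (37 XOR 39) XOR 6f = 0e XOR 6f = 61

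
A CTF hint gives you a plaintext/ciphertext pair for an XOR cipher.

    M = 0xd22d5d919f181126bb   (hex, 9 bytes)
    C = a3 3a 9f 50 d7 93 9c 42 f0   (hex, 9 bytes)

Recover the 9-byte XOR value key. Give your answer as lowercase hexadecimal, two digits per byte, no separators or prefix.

7117c2c1488b8d644b

Since C = M ⊕ key, XORing both sides with M gives key = M ⊕ C.
d2 xor a3 = 71
2d xor 3a = 17
5d xor 9f = c2
91 xor 50 = c1
9f xor d7 = 48
18 xor 93 = 8b
11 xor 9c = 8d
26 xor 42 = 64
bb xor f0 = 4b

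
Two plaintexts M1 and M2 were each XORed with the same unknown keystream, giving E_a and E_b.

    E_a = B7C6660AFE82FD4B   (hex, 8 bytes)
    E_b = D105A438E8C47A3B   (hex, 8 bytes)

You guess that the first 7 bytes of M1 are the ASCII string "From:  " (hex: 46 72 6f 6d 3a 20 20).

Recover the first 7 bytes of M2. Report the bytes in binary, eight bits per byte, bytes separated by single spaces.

First, E_a ⊕ E_b = (M1 ⊕ K) ⊕ (M2 ⊕ K) = M1 ⊕ M2, so the key drops out. Then M2 = (M1 ⊕ M2) ⊕ M1 over the first 7 bytes.
byte 0: (b7 xor d1) xor 46 = 66 xor 46 = 20
byte 1: (c6 xor 05) xor 72 = c3 xor 72 = b1
byte 2: (66 xor a4) xor 6f = c2 xor 6f = ad
byte 3: (0a xor 38) xor 6d = 32 xor 6d = 5f
byte 4: (fe xor e8) xor 3a = 16 xor 3a = 2c
byte 5: (82 xor c4) xor 20 = 46 xor 20 = 66
byte 6: (fd xor 7a) xor 20 = 87 xor 20 = a7

00100000 10110001 10101101 01011111 00101100 01100110 10100111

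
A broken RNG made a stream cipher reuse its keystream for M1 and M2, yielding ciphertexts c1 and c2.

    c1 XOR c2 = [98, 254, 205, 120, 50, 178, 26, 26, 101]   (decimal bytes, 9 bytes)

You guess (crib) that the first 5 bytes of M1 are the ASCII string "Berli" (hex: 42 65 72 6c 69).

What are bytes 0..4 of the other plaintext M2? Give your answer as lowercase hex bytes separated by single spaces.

Since c1 ⊕ c2 = M1 ⊕ M2, XORing with the guessed M1 bytes yields the corresponding M2 bytes: M2 = (c1 ⊕ c2) ⊕ M1.
62 ^ 42 = 20
fe ^ 65 = 9b
cd ^ 72 = bf
78 ^ 6c = 14
32 ^ 69 = 5b

20 9b bf 14 5b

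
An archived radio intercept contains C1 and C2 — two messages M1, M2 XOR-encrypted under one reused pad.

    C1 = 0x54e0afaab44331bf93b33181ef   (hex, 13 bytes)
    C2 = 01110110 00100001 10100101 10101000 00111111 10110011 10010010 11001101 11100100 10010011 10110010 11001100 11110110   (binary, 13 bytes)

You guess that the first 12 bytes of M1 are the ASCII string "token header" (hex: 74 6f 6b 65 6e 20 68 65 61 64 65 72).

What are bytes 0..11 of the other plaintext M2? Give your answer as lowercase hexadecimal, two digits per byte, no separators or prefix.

56ae6167e5d0cb171644e63f

First, C1 ⊕ C2 = (M1 ⊕ K) ⊕ (M2 ⊕ K) = M1 ⊕ M2, so the key drops out. Then M2 = (M1 ⊕ M2) ⊕ M1 over the first 12 bytes.
byte 0: (54 xor 76) xor 74 = 22 xor 74 = 56
byte 1: (e0 xor 21) xor 6f = c1 xor 6f = ae
byte 2: (af xor a5) xor 6b = 0a xor 6b = 61
byte 3: (aa xor a8) xor 65 = 02 xor 65 = 67
byte 4: (b4 xor 3f) xor 6e = 8b xor 6e = e5
byte 5: (43 xor b3) xor 20 = f0 xor 20 = d0
byte 6: (31 xor 92) xor 68 = a3 xor 68 = cb
byte 7: (bf xor cd) xor 65 = 72 xor 65 = 17
byte 8: (93 xor e4) xor 61 = 77 xor 61 = 16
byte 9: (b3 xor 93) xor 64 = 20 xor 64 = 44
byte 10: (31 xor b2) xor 65 = 83 xor 65 = e6
byte 11: (81 xor cc) xor 72 = 4d xor 72 = 3f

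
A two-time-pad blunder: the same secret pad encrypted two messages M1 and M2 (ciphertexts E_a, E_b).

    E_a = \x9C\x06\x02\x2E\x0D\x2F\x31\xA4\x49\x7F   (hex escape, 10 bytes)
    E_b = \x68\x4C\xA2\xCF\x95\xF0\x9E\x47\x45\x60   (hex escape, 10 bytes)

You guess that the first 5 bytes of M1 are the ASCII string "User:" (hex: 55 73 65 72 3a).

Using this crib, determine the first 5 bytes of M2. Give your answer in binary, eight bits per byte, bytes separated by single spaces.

First, E_a ⊕ E_b = (M1 ⊕ K) ⊕ (M2 ⊕ K) = M1 ⊕ M2, so the key drops out. Then M2 = (M1 ⊕ M2) ⊕ M1 over the first 5 bytes.
byte 0: (9c XOR 68) XOR 55 = f4 XOR 55 = a1
byte 1: (06 XOR 4c) XOR 73 = 4a XOR 73 = 39
byte 2: (02 XOR a2) XOR 65 = a0 XOR 65 = c5
byte 3: (2e XOR cf) XOR 72 = e1 XOR 72 = 93
byte 4: (0d XOR 95) XOR 3a = 98 XOR 3a = a2

10100001 00111001 11000101 10010011 10100010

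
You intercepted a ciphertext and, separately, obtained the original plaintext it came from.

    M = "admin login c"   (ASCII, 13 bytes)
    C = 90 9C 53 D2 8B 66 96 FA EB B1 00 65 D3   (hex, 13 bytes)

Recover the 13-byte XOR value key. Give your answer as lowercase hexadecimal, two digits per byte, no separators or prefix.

Since C = M ⊕ key, XORing both sides with M gives key = M ⊕ C.
byte 0: 61 ^ 90 = f1
byte 1: 64 ^ 9c = f8
byte 2: 6d ^ 53 = 3e
byte 3: 69 ^ d2 = bb
byte 4: 6e ^ 8b = e5
byte 5: 20 ^ 66 = 46
byte 6: 6c ^ 96 = fa
byte 7: 6f ^ fa = 95
byte 8: 67 ^ eb = 8c
byte 9: 69 ^ b1 = d8
byte 10: 6e ^ 00 = 6e
byte 11: 20 ^ 65 = 45
byte 12: 63 ^ d3 = b0

f1f83ebbe546fa958cd86e45b0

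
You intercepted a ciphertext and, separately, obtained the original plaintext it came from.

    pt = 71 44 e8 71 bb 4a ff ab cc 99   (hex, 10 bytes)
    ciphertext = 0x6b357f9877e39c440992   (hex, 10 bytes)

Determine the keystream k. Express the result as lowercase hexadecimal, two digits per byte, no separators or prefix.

Since ciphertext = pt ⊕ k, XORing both sides with pt gives k = pt ⊕ ciphertext.
71 XOR 6b = 1a
44 XOR 35 = 71
e8 XOR 7f = 97
71 XOR 98 = e9
bb XOR 77 = cc
4a XOR e3 = a9
ff XOR 9c = 63
ab XOR 44 = ef
cc XOR 09 = c5
99 XOR 92 = 0b

1a7197e9cca963efc50b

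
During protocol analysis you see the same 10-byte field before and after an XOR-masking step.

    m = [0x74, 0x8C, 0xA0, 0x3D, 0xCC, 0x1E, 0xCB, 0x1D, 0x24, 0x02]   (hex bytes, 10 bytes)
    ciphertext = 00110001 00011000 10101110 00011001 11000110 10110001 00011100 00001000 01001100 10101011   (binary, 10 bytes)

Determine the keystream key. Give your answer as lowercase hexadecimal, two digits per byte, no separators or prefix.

45940e240aafd71568a9

Since ciphertext = m ⊕ key, XORing both sides with m gives key = m ⊕ ciphertext.
74 XOR 31 = 45
8c XOR 18 = 94
a0 XOR ae = 0e
3d XOR 19 = 24
cc XOR c6 = 0a
1e XOR b1 = af
cb XOR 1c = d7
1d XOR 08 = 15
24 XOR 4c = 68
02 XOR ab = a9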